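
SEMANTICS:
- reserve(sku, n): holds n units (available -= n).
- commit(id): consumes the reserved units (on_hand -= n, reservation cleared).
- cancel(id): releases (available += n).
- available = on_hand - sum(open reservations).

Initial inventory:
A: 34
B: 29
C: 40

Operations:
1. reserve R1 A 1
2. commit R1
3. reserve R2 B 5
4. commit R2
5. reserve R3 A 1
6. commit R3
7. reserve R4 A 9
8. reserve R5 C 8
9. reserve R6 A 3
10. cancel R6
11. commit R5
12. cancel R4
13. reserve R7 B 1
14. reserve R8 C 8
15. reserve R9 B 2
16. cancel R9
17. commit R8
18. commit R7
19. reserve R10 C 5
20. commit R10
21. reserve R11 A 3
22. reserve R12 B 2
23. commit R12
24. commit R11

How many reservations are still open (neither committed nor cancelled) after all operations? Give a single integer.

Step 1: reserve R1 A 1 -> on_hand[A=34 B=29 C=40] avail[A=33 B=29 C=40] open={R1}
Step 2: commit R1 -> on_hand[A=33 B=29 C=40] avail[A=33 B=29 C=40] open={}
Step 3: reserve R2 B 5 -> on_hand[A=33 B=29 C=40] avail[A=33 B=24 C=40] open={R2}
Step 4: commit R2 -> on_hand[A=33 B=24 C=40] avail[A=33 B=24 C=40] open={}
Step 5: reserve R3 A 1 -> on_hand[A=33 B=24 C=40] avail[A=32 B=24 C=40] open={R3}
Step 6: commit R3 -> on_hand[A=32 B=24 C=40] avail[A=32 B=24 C=40] open={}
Step 7: reserve R4 A 9 -> on_hand[A=32 B=24 C=40] avail[A=23 B=24 C=40] open={R4}
Step 8: reserve R5 C 8 -> on_hand[A=32 B=24 C=40] avail[A=23 B=24 C=32] open={R4,R5}
Step 9: reserve R6 A 3 -> on_hand[A=32 B=24 C=40] avail[A=20 B=24 C=32] open={R4,R5,R6}
Step 10: cancel R6 -> on_hand[A=32 B=24 C=40] avail[A=23 B=24 C=32] open={R4,R5}
Step 11: commit R5 -> on_hand[A=32 B=24 C=32] avail[A=23 B=24 C=32] open={R4}
Step 12: cancel R4 -> on_hand[A=32 B=24 C=32] avail[A=32 B=24 C=32] open={}
Step 13: reserve R7 B 1 -> on_hand[A=32 B=24 C=32] avail[A=32 B=23 C=32] open={R7}
Step 14: reserve R8 C 8 -> on_hand[A=32 B=24 C=32] avail[A=32 B=23 C=24] open={R7,R8}
Step 15: reserve R9 B 2 -> on_hand[A=32 B=24 C=32] avail[A=32 B=21 C=24] open={R7,R8,R9}
Step 16: cancel R9 -> on_hand[A=32 B=24 C=32] avail[A=32 B=23 C=24] open={R7,R8}
Step 17: commit R8 -> on_hand[A=32 B=24 C=24] avail[A=32 B=23 C=24] open={R7}
Step 18: commit R7 -> on_hand[A=32 B=23 C=24] avail[A=32 B=23 C=24] open={}
Step 19: reserve R10 C 5 -> on_hand[A=32 B=23 C=24] avail[A=32 B=23 C=19] open={R10}
Step 20: commit R10 -> on_hand[A=32 B=23 C=19] avail[A=32 B=23 C=19] open={}
Step 21: reserve R11 A 3 -> on_hand[A=32 B=23 C=19] avail[A=29 B=23 C=19] open={R11}
Step 22: reserve R12 B 2 -> on_hand[A=32 B=23 C=19] avail[A=29 B=21 C=19] open={R11,R12}
Step 23: commit R12 -> on_hand[A=32 B=21 C=19] avail[A=29 B=21 C=19] open={R11}
Step 24: commit R11 -> on_hand[A=29 B=21 C=19] avail[A=29 B=21 C=19] open={}
Open reservations: [] -> 0

Answer: 0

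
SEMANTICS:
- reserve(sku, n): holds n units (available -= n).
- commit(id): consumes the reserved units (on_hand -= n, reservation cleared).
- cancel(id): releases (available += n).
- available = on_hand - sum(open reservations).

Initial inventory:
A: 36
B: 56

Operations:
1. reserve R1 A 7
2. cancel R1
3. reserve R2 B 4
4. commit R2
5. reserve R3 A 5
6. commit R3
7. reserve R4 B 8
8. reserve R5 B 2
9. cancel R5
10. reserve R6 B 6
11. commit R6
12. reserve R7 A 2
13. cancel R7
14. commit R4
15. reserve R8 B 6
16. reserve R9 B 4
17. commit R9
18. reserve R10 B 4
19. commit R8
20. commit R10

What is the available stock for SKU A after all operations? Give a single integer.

Answer: 31

Derivation:
Step 1: reserve R1 A 7 -> on_hand[A=36 B=56] avail[A=29 B=56] open={R1}
Step 2: cancel R1 -> on_hand[A=36 B=56] avail[A=36 B=56] open={}
Step 3: reserve R2 B 4 -> on_hand[A=36 B=56] avail[A=36 B=52] open={R2}
Step 4: commit R2 -> on_hand[A=36 B=52] avail[A=36 B=52] open={}
Step 5: reserve R3 A 5 -> on_hand[A=36 B=52] avail[A=31 B=52] open={R3}
Step 6: commit R3 -> on_hand[A=31 B=52] avail[A=31 B=52] open={}
Step 7: reserve R4 B 8 -> on_hand[A=31 B=52] avail[A=31 B=44] open={R4}
Step 8: reserve R5 B 2 -> on_hand[A=31 B=52] avail[A=31 B=42] open={R4,R5}
Step 9: cancel R5 -> on_hand[A=31 B=52] avail[A=31 B=44] open={R4}
Step 10: reserve R6 B 6 -> on_hand[A=31 B=52] avail[A=31 B=38] open={R4,R6}
Step 11: commit R6 -> on_hand[A=31 B=46] avail[A=31 B=38] open={R4}
Step 12: reserve R7 A 2 -> on_hand[A=31 B=46] avail[A=29 B=38] open={R4,R7}
Step 13: cancel R7 -> on_hand[A=31 B=46] avail[A=31 B=38] open={R4}
Step 14: commit R4 -> on_hand[A=31 B=38] avail[A=31 B=38] open={}
Step 15: reserve R8 B 6 -> on_hand[A=31 B=38] avail[A=31 B=32] open={R8}
Step 16: reserve R9 B 4 -> on_hand[A=31 B=38] avail[A=31 B=28] open={R8,R9}
Step 17: commit R9 -> on_hand[A=31 B=34] avail[A=31 B=28] open={R8}
Step 18: reserve R10 B 4 -> on_hand[A=31 B=34] avail[A=31 B=24] open={R10,R8}
Step 19: commit R8 -> on_hand[A=31 B=28] avail[A=31 B=24] open={R10}
Step 20: commit R10 -> on_hand[A=31 B=24] avail[A=31 B=24] open={}
Final available[A] = 31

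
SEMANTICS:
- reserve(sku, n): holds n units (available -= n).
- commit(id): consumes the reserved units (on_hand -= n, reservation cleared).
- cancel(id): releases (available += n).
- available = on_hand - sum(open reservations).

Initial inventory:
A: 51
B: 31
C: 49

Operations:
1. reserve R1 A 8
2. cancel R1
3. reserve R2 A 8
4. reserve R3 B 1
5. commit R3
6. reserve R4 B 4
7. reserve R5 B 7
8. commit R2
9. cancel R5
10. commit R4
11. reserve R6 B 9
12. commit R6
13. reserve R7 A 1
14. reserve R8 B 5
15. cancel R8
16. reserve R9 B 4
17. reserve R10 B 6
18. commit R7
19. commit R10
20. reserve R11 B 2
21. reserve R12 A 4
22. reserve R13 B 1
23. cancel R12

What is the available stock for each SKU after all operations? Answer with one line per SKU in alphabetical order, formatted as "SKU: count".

Step 1: reserve R1 A 8 -> on_hand[A=51 B=31 C=49] avail[A=43 B=31 C=49] open={R1}
Step 2: cancel R1 -> on_hand[A=51 B=31 C=49] avail[A=51 B=31 C=49] open={}
Step 3: reserve R2 A 8 -> on_hand[A=51 B=31 C=49] avail[A=43 B=31 C=49] open={R2}
Step 4: reserve R3 B 1 -> on_hand[A=51 B=31 C=49] avail[A=43 B=30 C=49] open={R2,R3}
Step 5: commit R3 -> on_hand[A=51 B=30 C=49] avail[A=43 B=30 C=49] open={R2}
Step 6: reserve R4 B 4 -> on_hand[A=51 B=30 C=49] avail[A=43 B=26 C=49] open={R2,R4}
Step 7: reserve R5 B 7 -> on_hand[A=51 B=30 C=49] avail[A=43 B=19 C=49] open={R2,R4,R5}
Step 8: commit R2 -> on_hand[A=43 B=30 C=49] avail[A=43 B=19 C=49] open={R4,R5}
Step 9: cancel R5 -> on_hand[A=43 B=30 C=49] avail[A=43 B=26 C=49] open={R4}
Step 10: commit R4 -> on_hand[A=43 B=26 C=49] avail[A=43 B=26 C=49] open={}
Step 11: reserve R6 B 9 -> on_hand[A=43 B=26 C=49] avail[A=43 B=17 C=49] open={R6}
Step 12: commit R6 -> on_hand[A=43 B=17 C=49] avail[A=43 B=17 C=49] open={}
Step 13: reserve R7 A 1 -> on_hand[A=43 B=17 C=49] avail[A=42 B=17 C=49] open={R7}
Step 14: reserve R8 B 5 -> on_hand[A=43 B=17 C=49] avail[A=42 B=12 C=49] open={R7,R8}
Step 15: cancel R8 -> on_hand[A=43 B=17 C=49] avail[A=42 B=17 C=49] open={R7}
Step 16: reserve R9 B 4 -> on_hand[A=43 B=17 C=49] avail[A=42 B=13 C=49] open={R7,R9}
Step 17: reserve R10 B 6 -> on_hand[A=43 B=17 C=49] avail[A=42 B=7 C=49] open={R10,R7,R9}
Step 18: commit R7 -> on_hand[A=42 B=17 C=49] avail[A=42 B=7 C=49] open={R10,R9}
Step 19: commit R10 -> on_hand[A=42 B=11 C=49] avail[A=42 B=7 C=49] open={R9}
Step 20: reserve R11 B 2 -> on_hand[A=42 B=11 C=49] avail[A=42 B=5 C=49] open={R11,R9}
Step 21: reserve R12 A 4 -> on_hand[A=42 B=11 C=49] avail[A=38 B=5 C=49] open={R11,R12,R9}
Step 22: reserve R13 B 1 -> on_hand[A=42 B=11 C=49] avail[A=38 B=4 C=49] open={R11,R12,R13,R9}
Step 23: cancel R12 -> on_hand[A=42 B=11 C=49] avail[A=42 B=4 C=49] open={R11,R13,R9}

Answer: A: 42
B: 4
C: 49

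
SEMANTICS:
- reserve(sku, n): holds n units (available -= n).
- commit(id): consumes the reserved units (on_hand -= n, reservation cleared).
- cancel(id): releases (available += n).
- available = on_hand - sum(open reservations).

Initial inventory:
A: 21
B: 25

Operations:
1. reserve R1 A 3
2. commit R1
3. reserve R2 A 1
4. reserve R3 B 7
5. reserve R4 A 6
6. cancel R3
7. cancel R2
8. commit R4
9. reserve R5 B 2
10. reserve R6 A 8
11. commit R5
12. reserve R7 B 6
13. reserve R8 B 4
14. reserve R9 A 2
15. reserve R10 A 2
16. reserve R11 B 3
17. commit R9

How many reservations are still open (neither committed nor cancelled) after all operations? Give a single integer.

Answer: 5

Derivation:
Step 1: reserve R1 A 3 -> on_hand[A=21 B=25] avail[A=18 B=25] open={R1}
Step 2: commit R1 -> on_hand[A=18 B=25] avail[A=18 B=25] open={}
Step 3: reserve R2 A 1 -> on_hand[A=18 B=25] avail[A=17 B=25] open={R2}
Step 4: reserve R3 B 7 -> on_hand[A=18 B=25] avail[A=17 B=18] open={R2,R3}
Step 5: reserve R4 A 6 -> on_hand[A=18 B=25] avail[A=11 B=18] open={R2,R3,R4}
Step 6: cancel R3 -> on_hand[A=18 B=25] avail[A=11 B=25] open={R2,R4}
Step 7: cancel R2 -> on_hand[A=18 B=25] avail[A=12 B=25] open={R4}
Step 8: commit R4 -> on_hand[A=12 B=25] avail[A=12 B=25] open={}
Step 9: reserve R5 B 2 -> on_hand[A=12 B=25] avail[A=12 B=23] open={R5}
Step 10: reserve R6 A 8 -> on_hand[A=12 B=25] avail[A=4 B=23] open={R5,R6}
Step 11: commit R5 -> on_hand[A=12 B=23] avail[A=4 B=23] open={R6}
Step 12: reserve R7 B 6 -> on_hand[A=12 B=23] avail[A=4 B=17] open={R6,R7}
Step 13: reserve R8 B 4 -> on_hand[A=12 B=23] avail[A=4 B=13] open={R6,R7,R8}
Step 14: reserve R9 A 2 -> on_hand[A=12 B=23] avail[A=2 B=13] open={R6,R7,R8,R9}
Step 15: reserve R10 A 2 -> on_hand[A=12 B=23] avail[A=0 B=13] open={R10,R6,R7,R8,R9}
Step 16: reserve R11 B 3 -> on_hand[A=12 B=23] avail[A=0 B=10] open={R10,R11,R6,R7,R8,R9}
Step 17: commit R9 -> on_hand[A=10 B=23] avail[A=0 B=10] open={R10,R11,R6,R7,R8}
Open reservations: ['R10', 'R11', 'R6', 'R7', 'R8'] -> 5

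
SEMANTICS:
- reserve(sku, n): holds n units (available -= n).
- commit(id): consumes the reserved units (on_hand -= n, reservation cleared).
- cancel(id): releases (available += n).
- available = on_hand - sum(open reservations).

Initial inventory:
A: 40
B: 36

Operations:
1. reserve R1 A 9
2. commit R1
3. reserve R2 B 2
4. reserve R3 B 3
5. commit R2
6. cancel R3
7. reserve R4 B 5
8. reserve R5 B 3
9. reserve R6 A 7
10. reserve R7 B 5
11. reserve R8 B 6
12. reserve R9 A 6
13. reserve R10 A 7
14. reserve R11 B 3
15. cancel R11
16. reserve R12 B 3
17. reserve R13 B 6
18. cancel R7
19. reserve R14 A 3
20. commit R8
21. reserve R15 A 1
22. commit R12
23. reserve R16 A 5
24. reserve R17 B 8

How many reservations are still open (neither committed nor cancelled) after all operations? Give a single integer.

Step 1: reserve R1 A 9 -> on_hand[A=40 B=36] avail[A=31 B=36] open={R1}
Step 2: commit R1 -> on_hand[A=31 B=36] avail[A=31 B=36] open={}
Step 3: reserve R2 B 2 -> on_hand[A=31 B=36] avail[A=31 B=34] open={R2}
Step 4: reserve R3 B 3 -> on_hand[A=31 B=36] avail[A=31 B=31] open={R2,R3}
Step 5: commit R2 -> on_hand[A=31 B=34] avail[A=31 B=31] open={R3}
Step 6: cancel R3 -> on_hand[A=31 B=34] avail[A=31 B=34] open={}
Step 7: reserve R4 B 5 -> on_hand[A=31 B=34] avail[A=31 B=29] open={R4}
Step 8: reserve R5 B 3 -> on_hand[A=31 B=34] avail[A=31 B=26] open={R4,R5}
Step 9: reserve R6 A 7 -> on_hand[A=31 B=34] avail[A=24 B=26] open={R4,R5,R6}
Step 10: reserve R7 B 5 -> on_hand[A=31 B=34] avail[A=24 B=21] open={R4,R5,R6,R7}
Step 11: reserve R8 B 6 -> on_hand[A=31 B=34] avail[A=24 B=15] open={R4,R5,R6,R7,R8}
Step 12: reserve R9 A 6 -> on_hand[A=31 B=34] avail[A=18 B=15] open={R4,R5,R6,R7,R8,R9}
Step 13: reserve R10 A 7 -> on_hand[A=31 B=34] avail[A=11 B=15] open={R10,R4,R5,R6,R7,R8,R9}
Step 14: reserve R11 B 3 -> on_hand[A=31 B=34] avail[A=11 B=12] open={R10,R11,R4,R5,R6,R7,R8,R9}
Step 15: cancel R11 -> on_hand[A=31 B=34] avail[A=11 B=15] open={R10,R4,R5,R6,R7,R8,R9}
Step 16: reserve R12 B 3 -> on_hand[A=31 B=34] avail[A=11 B=12] open={R10,R12,R4,R5,R6,R7,R8,R9}
Step 17: reserve R13 B 6 -> on_hand[A=31 B=34] avail[A=11 B=6] open={R10,R12,R13,R4,R5,R6,R7,R8,R9}
Step 18: cancel R7 -> on_hand[A=31 B=34] avail[A=11 B=11] open={R10,R12,R13,R4,R5,R6,R8,R9}
Step 19: reserve R14 A 3 -> on_hand[A=31 B=34] avail[A=8 B=11] open={R10,R12,R13,R14,R4,R5,R6,R8,R9}
Step 20: commit R8 -> on_hand[A=31 B=28] avail[A=8 B=11] open={R10,R12,R13,R14,R4,R5,R6,R9}
Step 21: reserve R15 A 1 -> on_hand[A=31 B=28] avail[A=7 B=11] open={R10,R12,R13,R14,R15,R4,R5,R6,R9}
Step 22: commit R12 -> on_hand[A=31 B=25] avail[A=7 B=11] open={R10,R13,R14,R15,R4,R5,R6,R9}
Step 23: reserve R16 A 5 -> on_hand[A=31 B=25] avail[A=2 B=11] open={R10,R13,R14,R15,R16,R4,R5,R6,R9}
Step 24: reserve R17 B 8 -> on_hand[A=31 B=25] avail[A=2 B=3] open={R10,R13,R14,R15,R16,R17,R4,R5,R6,R9}
Open reservations: ['R10', 'R13', 'R14', 'R15', 'R16', 'R17', 'R4', 'R5', 'R6', 'R9'] -> 10

Answer: 10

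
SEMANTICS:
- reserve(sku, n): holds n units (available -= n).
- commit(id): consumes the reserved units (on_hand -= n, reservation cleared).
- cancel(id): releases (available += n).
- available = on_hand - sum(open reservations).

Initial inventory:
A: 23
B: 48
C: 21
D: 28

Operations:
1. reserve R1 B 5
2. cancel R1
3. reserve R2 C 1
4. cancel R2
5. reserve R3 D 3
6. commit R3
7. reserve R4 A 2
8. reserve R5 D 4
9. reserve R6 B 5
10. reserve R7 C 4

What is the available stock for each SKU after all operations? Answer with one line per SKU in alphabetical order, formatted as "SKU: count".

Step 1: reserve R1 B 5 -> on_hand[A=23 B=48 C=21 D=28] avail[A=23 B=43 C=21 D=28] open={R1}
Step 2: cancel R1 -> on_hand[A=23 B=48 C=21 D=28] avail[A=23 B=48 C=21 D=28] open={}
Step 3: reserve R2 C 1 -> on_hand[A=23 B=48 C=21 D=28] avail[A=23 B=48 C=20 D=28] open={R2}
Step 4: cancel R2 -> on_hand[A=23 B=48 C=21 D=28] avail[A=23 B=48 C=21 D=28] open={}
Step 5: reserve R3 D 3 -> on_hand[A=23 B=48 C=21 D=28] avail[A=23 B=48 C=21 D=25] open={R3}
Step 6: commit R3 -> on_hand[A=23 B=48 C=21 D=25] avail[A=23 B=48 C=21 D=25] open={}
Step 7: reserve R4 A 2 -> on_hand[A=23 B=48 C=21 D=25] avail[A=21 B=48 C=21 D=25] open={R4}
Step 8: reserve R5 D 4 -> on_hand[A=23 B=48 C=21 D=25] avail[A=21 B=48 C=21 D=21] open={R4,R5}
Step 9: reserve R6 B 5 -> on_hand[A=23 B=48 C=21 D=25] avail[A=21 B=43 C=21 D=21] open={R4,R5,R6}
Step 10: reserve R7 C 4 -> on_hand[A=23 B=48 C=21 D=25] avail[A=21 B=43 C=17 D=21] open={R4,R5,R6,R7}

Answer: A: 21
B: 43
C: 17
D: 21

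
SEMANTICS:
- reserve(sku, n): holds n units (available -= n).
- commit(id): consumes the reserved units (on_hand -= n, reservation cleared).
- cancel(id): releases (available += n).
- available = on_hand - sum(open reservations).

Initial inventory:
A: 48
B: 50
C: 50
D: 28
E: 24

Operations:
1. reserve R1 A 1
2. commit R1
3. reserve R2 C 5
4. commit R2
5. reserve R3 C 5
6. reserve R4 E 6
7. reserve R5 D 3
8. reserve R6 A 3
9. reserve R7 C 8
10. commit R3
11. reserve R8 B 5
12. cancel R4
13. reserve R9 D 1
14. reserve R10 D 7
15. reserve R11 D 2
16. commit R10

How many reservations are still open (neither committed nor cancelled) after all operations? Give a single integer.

Answer: 6

Derivation:
Step 1: reserve R1 A 1 -> on_hand[A=48 B=50 C=50 D=28 E=24] avail[A=47 B=50 C=50 D=28 E=24] open={R1}
Step 2: commit R1 -> on_hand[A=47 B=50 C=50 D=28 E=24] avail[A=47 B=50 C=50 D=28 E=24] open={}
Step 3: reserve R2 C 5 -> on_hand[A=47 B=50 C=50 D=28 E=24] avail[A=47 B=50 C=45 D=28 E=24] open={R2}
Step 4: commit R2 -> on_hand[A=47 B=50 C=45 D=28 E=24] avail[A=47 B=50 C=45 D=28 E=24] open={}
Step 5: reserve R3 C 5 -> on_hand[A=47 B=50 C=45 D=28 E=24] avail[A=47 B=50 C=40 D=28 E=24] open={R3}
Step 6: reserve R4 E 6 -> on_hand[A=47 B=50 C=45 D=28 E=24] avail[A=47 B=50 C=40 D=28 E=18] open={R3,R4}
Step 7: reserve R5 D 3 -> on_hand[A=47 B=50 C=45 D=28 E=24] avail[A=47 B=50 C=40 D=25 E=18] open={R3,R4,R5}
Step 8: reserve R6 A 3 -> on_hand[A=47 B=50 C=45 D=28 E=24] avail[A=44 B=50 C=40 D=25 E=18] open={R3,R4,R5,R6}
Step 9: reserve R7 C 8 -> on_hand[A=47 B=50 C=45 D=28 E=24] avail[A=44 B=50 C=32 D=25 E=18] open={R3,R4,R5,R6,R7}
Step 10: commit R3 -> on_hand[A=47 B=50 C=40 D=28 E=24] avail[A=44 B=50 C=32 D=25 E=18] open={R4,R5,R6,R7}
Step 11: reserve R8 B 5 -> on_hand[A=47 B=50 C=40 D=28 E=24] avail[A=44 B=45 C=32 D=25 E=18] open={R4,R5,R6,R7,R8}
Step 12: cancel R4 -> on_hand[A=47 B=50 C=40 D=28 E=24] avail[A=44 B=45 C=32 D=25 E=24] open={R5,R6,R7,R8}
Step 13: reserve R9 D 1 -> on_hand[A=47 B=50 C=40 D=28 E=24] avail[A=44 B=45 C=32 D=24 E=24] open={R5,R6,R7,R8,R9}
Step 14: reserve R10 D 7 -> on_hand[A=47 B=50 C=40 D=28 E=24] avail[A=44 B=45 C=32 D=17 E=24] open={R10,R5,R6,R7,R8,R9}
Step 15: reserve R11 D 2 -> on_hand[A=47 B=50 C=40 D=28 E=24] avail[A=44 B=45 C=32 D=15 E=24] open={R10,R11,R5,R6,R7,R8,R9}
Step 16: commit R10 -> on_hand[A=47 B=50 C=40 D=21 E=24] avail[A=44 B=45 C=32 D=15 E=24] open={R11,R5,R6,R7,R8,R9}
Open reservations: ['R11', 'R5', 'R6', 'R7', 'R8', 'R9'] -> 6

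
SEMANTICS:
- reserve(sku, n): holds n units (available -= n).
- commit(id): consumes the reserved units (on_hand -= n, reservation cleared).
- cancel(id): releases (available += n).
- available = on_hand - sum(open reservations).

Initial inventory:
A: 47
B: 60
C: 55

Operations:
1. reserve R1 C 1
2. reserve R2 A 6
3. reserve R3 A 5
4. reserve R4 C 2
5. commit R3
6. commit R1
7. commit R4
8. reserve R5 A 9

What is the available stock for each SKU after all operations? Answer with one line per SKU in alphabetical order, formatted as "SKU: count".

Answer: A: 27
B: 60
C: 52

Derivation:
Step 1: reserve R1 C 1 -> on_hand[A=47 B=60 C=55] avail[A=47 B=60 C=54] open={R1}
Step 2: reserve R2 A 6 -> on_hand[A=47 B=60 C=55] avail[A=41 B=60 C=54] open={R1,R2}
Step 3: reserve R3 A 5 -> on_hand[A=47 B=60 C=55] avail[A=36 B=60 C=54] open={R1,R2,R3}
Step 4: reserve R4 C 2 -> on_hand[A=47 B=60 C=55] avail[A=36 B=60 C=52] open={R1,R2,R3,R4}
Step 5: commit R3 -> on_hand[A=42 B=60 C=55] avail[A=36 B=60 C=52] open={R1,R2,R4}
Step 6: commit R1 -> on_hand[A=42 B=60 C=54] avail[A=36 B=60 C=52] open={R2,R4}
Step 7: commit R4 -> on_hand[A=42 B=60 C=52] avail[A=36 B=60 C=52] open={R2}
Step 8: reserve R5 A 9 -> on_hand[A=42 B=60 C=52] avail[A=27 B=60 C=52] open={R2,R5}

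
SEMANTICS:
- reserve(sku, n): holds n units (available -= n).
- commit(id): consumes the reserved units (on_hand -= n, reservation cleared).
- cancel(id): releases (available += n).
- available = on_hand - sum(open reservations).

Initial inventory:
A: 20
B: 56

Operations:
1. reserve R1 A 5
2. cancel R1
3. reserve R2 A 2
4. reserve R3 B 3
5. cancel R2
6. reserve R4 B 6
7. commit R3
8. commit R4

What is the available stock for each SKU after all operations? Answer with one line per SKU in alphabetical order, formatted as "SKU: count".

Step 1: reserve R1 A 5 -> on_hand[A=20 B=56] avail[A=15 B=56] open={R1}
Step 2: cancel R1 -> on_hand[A=20 B=56] avail[A=20 B=56] open={}
Step 3: reserve R2 A 2 -> on_hand[A=20 B=56] avail[A=18 B=56] open={R2}
Step 4: reserve R3 B 3 -> on_hand[A=20 B=56] avail[A=18 B=53] open={R2,R3}
Step 5: cancel R2 -> on_hand[A=20 B=56] avail[A=20 B=53] open={R3}
Step 6: reserve R4 B 6 -> on_hand[A=20 B=56] avail[A=20 B=47] open={R3,R4}
Step 7: commit R3 -> on_hand[A=20 B=53] avail[A=20 B=47] open={R4}
Step 8: commit R4 -> on_hand[A=20 B=47] avail[A=20 B=47] open={}

Answer: A: 20
B: 47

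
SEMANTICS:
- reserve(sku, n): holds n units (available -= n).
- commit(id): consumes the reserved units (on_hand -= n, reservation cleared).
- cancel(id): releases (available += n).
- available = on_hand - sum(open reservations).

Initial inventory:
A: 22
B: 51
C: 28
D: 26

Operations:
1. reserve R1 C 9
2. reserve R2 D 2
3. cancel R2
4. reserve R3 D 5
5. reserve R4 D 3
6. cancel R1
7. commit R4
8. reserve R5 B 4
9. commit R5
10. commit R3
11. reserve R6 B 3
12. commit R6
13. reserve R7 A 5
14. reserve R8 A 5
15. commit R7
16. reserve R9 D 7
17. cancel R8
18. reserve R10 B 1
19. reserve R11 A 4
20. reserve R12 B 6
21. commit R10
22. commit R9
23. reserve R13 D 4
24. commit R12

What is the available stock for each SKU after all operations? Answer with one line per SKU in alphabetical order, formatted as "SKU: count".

Step 1: reserve R1 C 9 -> on_hand[A=22 B=51 C=28 D=26] avail[A=22 B=51 C=19 D=26] open={R1}
Step 2: reserve R2 D 2 -> on_hand[A=22 B=51 C=28 D=26] avail[A=22 B=51 C=19 D=24] open={R1,R2}
Step 3: cancel R2 -> on_hand[A=22 B=51 C=28 D=26] avail[A=22 B=51 C=19 D=26] open={R1}
Step 4: reserve R3 D 5 -> on_hand[A=22 B=51 C=28 D=26] avail[A=22 B=51 C=19 D=21] open={R1,R3}
Step 5: reserve R4 D 3 -> on_hand[A=22 B=51 C=28 D=26] avail[A=22 B=51 C=19 D=18] open={R1,R3,R4}
Step 6: cancel R1 -> on_hand[A=22 B=51 C=28 D=26] avail[A=22 B=51 C=28 D=18] open={R3,R4}
Step 7: commit R4 -> on_hand[A=22 B=51 C=28 D=23] avail[A=22 B=51 C=28 D=18] open={R3}
Step 8: reserve R5 B 4 -> on_hand[A=22 B=51 C=28 D=23] avail[A=22 B=47 C=28 D=18] open={R3,R5}
Step 9: commit R5 -> on_hand[A=22 B=47 C=28 D=23] avail[A=22 B=47 C=28 D=18] open={R3}
Step 10: commit R3 -> on_hand[A=22 B=47 C=28 D=18] avail[A=22 B=47 C=28 D=18] open={}
Step 11: reserve R6 B 3 -> on_hand[A=22 B=47 C=28 D=18] avail[A=22 B=44 C=28 D=18] open={R6}
Step 12: commit R6 -> on_hand[A=22 B=44 C=28 D=18] avail[A=22 B=44 C=28 D=18] open={}
Step 13: reserve R7 A 5 -> on_hand[A=22 B=44 C=28 D=18] avail[A=17 B=44 C=28 D=18] open={R7}
Step 14: reserve R8 A 5 -> on_hand[A=22 B=44 C=28 D=18] avail[A=12 B=44 C=28 D=18] open={R7,R8}
Step 15: commit R7 -> on_hand[A=17 B=44 C=28 D=18] avail[A=12 B=44 C=28 D=18] open={R8}
Step 16: reserve R9 D 7 -> on_hand[A=17 B=44 C=28 D=18] avail[A=12 B=44 C=28 D=11] open={R8,R9}
Step 17: cancel R8 -> on_hand[A=17 B=44 C=28 D=18] avail[A=17 B=44 C=28 D=11] open={R9}
Step 18: reserve R10 B 1 -> on_hand[A=17 B=44 C=28 D=18] avail[A=17 B=43 C=28 D=11] open={R10,R9}
Step 19: reserve R11 A 4 -> on_hand[A=17 B=44 C=28 D=18] avail[A=13 B=43 C=28 D=11] open={R10,R11,R9}
Step 20: reserve R12 B 6 -> on_hand[A=17 B=44 C=28 D=18] avail[A=13 B=37 C=28 D=11] open={R10,R11,R12,R9}
Step 21: commit R10 -> on_hand[A=17 B=43 C=28 D=18] avail[A=13 B=37 C=28 D=11] open={R11,R12,R9}
Step 22: commit R9 -> on_hand[A=17 B=43 C=28 D=11] avail[A=13 B=37 C=28 D=11] open={R11,R12}
Step 23: reserve R13 D 4 -> on_hand[A=17 B=43 C=28 D=11] avail[A=13 B=37 C=28 D=7] open={R11,R12,R13}
Step 24: commit R12 -> on_hand[A=17 B=37 C=28 D=11] avail[A=13 B=37 C=28 D=7] open={R11,R13}

Answer: A: 13
B: 37
C: 28
D: 7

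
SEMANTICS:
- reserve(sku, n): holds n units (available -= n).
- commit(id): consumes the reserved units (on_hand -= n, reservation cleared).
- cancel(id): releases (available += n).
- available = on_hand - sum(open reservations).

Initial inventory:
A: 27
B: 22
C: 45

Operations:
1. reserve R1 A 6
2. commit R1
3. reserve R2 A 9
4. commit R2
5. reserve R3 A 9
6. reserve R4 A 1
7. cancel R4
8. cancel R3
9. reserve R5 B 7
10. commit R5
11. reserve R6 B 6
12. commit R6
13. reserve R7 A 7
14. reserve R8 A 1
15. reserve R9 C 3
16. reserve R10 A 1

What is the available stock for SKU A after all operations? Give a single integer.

Step 1: reserve R1 A 6 -> on_hand[A=27 B=22 C=45] avail[A=21 B=22 C=45] open={R1}
Step 2: commit R1 -> on_hand[A=21 B=22 C=45] avail[A=21 B=22 C=45] open={}
Step 3: reserve R2 A 9 -> on_hand[A=21 B=22 C=45] avail[A=12 B=22 C=45] open={R2}
Step 4: commit R2 -> on_hand[A=12 B=22 C=45] avail[A=12 B=22 C=45] open={}
Step 5: reserve R3 A 9 -> on_hand[A=12 B=22 C=45] avail[A=3 B=22 C=45] open={R3}
Step 6: reserve R4 A 1 -> on_hand[A=12 B=22 C=45] avail[A=2 B=22 C=45] open={R3,R4}
Step 7: cancel R4 -> on_hand[A=12 B=22 C=45] avail[A=3 B=22 C=45] open={R3}
Step 8: cancel R3 -> on_hand[A=12 B=22 C=45] avail[A=12 B=22 C=45] open={}
Step 9: reserve R5 B 7 -> on_hand[A=12 B=22 C=45] avail[A=12 B=15 C=45] open={R5}
Step 10: commit R5 -> on_hand[A=12 B=15 C=45] avail[A=12 B=15 C=45] open={}
Step 11: reserve R6 B 6 -> on_hand[A=12 B=15 C=45] avail[A=12 B=9 C=45] open={R6}
Step 12: commit R6 -> on_hand[A=12 B=9 C=45] avail[A=12 B=9 C=45] open={}
Step 13: reserve R7 A 7 -> on_hand[A=12 B=9 C=45] avail[A=5 B=9 C=45] open={R7}
Step 14: reserve R8 A 1 -> on_hand[A=12 B=9 C=45] avail[A=4 B=9 C=45] open={R7,R8}
Step 15: reserve R9 C 3 -> on_hand[A=12 B=9 C=45] avail[A=4 B=9 C=42] open={R7,R8,R9}
Step 16: reserve R10 A 1 -> on_hand[A=12 B=9 C=45] avail[A=3 B=9 C=42] open={R10,R7,R8,R9}
Final available[A] = 3

Answer: 3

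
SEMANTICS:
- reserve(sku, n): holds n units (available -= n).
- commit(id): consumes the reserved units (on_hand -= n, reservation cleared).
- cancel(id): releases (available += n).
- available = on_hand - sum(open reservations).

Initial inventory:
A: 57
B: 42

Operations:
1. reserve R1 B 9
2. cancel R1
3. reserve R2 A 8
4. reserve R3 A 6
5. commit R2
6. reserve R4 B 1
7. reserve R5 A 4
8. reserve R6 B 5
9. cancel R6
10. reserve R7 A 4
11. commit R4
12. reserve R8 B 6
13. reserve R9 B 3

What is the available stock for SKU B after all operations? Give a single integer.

Answer: 32

Derivation:
Step 1: reserve R1 B 9 -> on_hand[A=57 B=42] avail[A=57 B=33] open={R1}
Step 2: cancel R1 -> on_hand[A=57 B=42] avail[A=57 B=42] open={}
Step 3: reserve R2 A 8 -> on_hand[A=57 B=42] avail[A=49 B=42] open={R2}
Step 4: reserve R3 A 6 -> on_hand[A=57 B=42] avail[A=43 B=42] open={R2,R3}
Step 5: commit R2 -> on_hand[A=49 B=42] avail[A=43 B=42] open={R3}
Step 6: reserve R4 B 1 -> on_hand[A=49 B=42] avail[A=43 B=41] open={R3,R4}
Step 7: reserve R5 A 4 -> on_hand[A=49 B=42] avail[A=39 B=41] open={R3,R4,R5}
Step 8: reserve R6 B 5 -> on_hand[A=49 B=42] avail[A=39 B=36] open={R3,R4,R5,R6}
Step 9: cancel R6 -> on_hand[A=49 B=42] avail[A=39 B=41] open={R3,R4,R5}
Step 10: reserve R7 A 4 -> on_hand[A=49 B=42] avail[A=35 B=41] open={R3,R4,R5,R7}
Step 11: commit R4 -> on_hand[A=49 B=41] avail[A=35 B=41] open={R3,R5,R7}
Step 12: reserve R8 B 6 -> on_hand[A=49 B=41] avail[A=35 B=35] open={R3,R5,R7,R8}
Step 13: reserve R9 B 3 -> on_hand[A=49 B=41] avail[A=35 B=32] open={R3,R5,R7,R8,R9}
Final available[B] = 32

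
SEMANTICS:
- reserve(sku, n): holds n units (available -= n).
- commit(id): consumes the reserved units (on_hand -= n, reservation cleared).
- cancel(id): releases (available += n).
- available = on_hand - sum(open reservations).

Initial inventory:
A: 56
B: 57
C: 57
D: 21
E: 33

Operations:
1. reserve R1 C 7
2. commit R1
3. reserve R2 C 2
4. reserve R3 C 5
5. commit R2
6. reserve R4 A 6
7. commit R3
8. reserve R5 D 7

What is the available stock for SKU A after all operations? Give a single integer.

Step 1: reserve R1 C 7 -> on_hand[A=56 B=57 C=57 D=21 E=33] avail[A=56 B=57 C=50 D=21 E=33] open={R1}
Step 2: commit R1 -> on_hand[A=56 B=57 C=50 D=21 E=33] avail[A=56 B=57 C=50 D=21 E=33] open={}
Step 3: reserve R2 C 2 -> on_hand[A=56 B=57 C=50 D=21 E=33] avail[A=56 B=57 C=48 D=21 E=33] open={R2}
Step 4: reserve R3 C 5 -> on_hand[A=56 B=57 C=50 D=21 E=33] avail[A=56 B=57 C=43 D=21 E=33] open={R2,R3}
Step 5: commit R2 -> on_hand[A=56 B=57 C=48 D=21 E=33] avail[A=56 B=57 C=43 D=21 E=33] open={R3}
Step 6: reserve R4 A 6 -> on_hand[A=56 B=57 C=48 D=21 E=33] avail[A=50 B=57 C=43 D=21 E=33] open={R3,R4}
Step 7: commit R3 -> on_hand[A=56 B=57 C=43 D=21 E=33] avail[A=50 B=57 C=43 D=21 E=33] open={R4}
Step 8: reserve R5 D 7 -> on_hand[A=56 B=57 C=43 D=21 E=33] avail[A=50 B=57 C=43 D=14 E=33] open={R4,R5}
Final available[A] = 50

Answer: 50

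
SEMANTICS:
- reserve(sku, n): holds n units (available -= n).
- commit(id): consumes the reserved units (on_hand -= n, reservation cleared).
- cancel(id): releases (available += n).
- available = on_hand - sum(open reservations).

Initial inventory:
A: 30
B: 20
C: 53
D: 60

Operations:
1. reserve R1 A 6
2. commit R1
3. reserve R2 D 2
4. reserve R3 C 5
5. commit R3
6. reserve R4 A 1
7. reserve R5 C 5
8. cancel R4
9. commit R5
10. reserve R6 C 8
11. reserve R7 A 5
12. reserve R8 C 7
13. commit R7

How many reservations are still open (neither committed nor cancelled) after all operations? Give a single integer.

Answer: 3

Derivation:
Step 1: reserve R1 A 6 -> on_hand[A=30 B=20 C=53 D=60] avail[A=24 B=20 C=53 D=60] open={R1}
Step 2: commit R1 -> on_hand[A=24 B=20 C=53 D=60] avail[A=24 B=20 C=53 D=60] open={}
Step 3: reserve R2 D 2 -> on_hand[A=24 B=20 C=53 D=60] avail[A=24 B=20 C=53 D=58] open={R2}
Step 4: reserve R3 C 5 -> on_hand[A=24 B=20 C=53 D=60] avail[A=24 B=20 C=48 D=58] open={R2,R3}
Step 5: commit R3 -> on_hand[A=24 B=20 C=48 D=60] avail[A=24 B=20 C=48 D=58] open={R2}
Step 6: reserve R4 A 1 -> on_hand[A=24 B=20 C=48 D=60] avail[A=23 B=20 C=48 D=58] open={R2,R4}
Step 7: reserve R5 C 5 -> on_hand[A=24 B=20 C=48 D=60] avail[A=23 B=20 C=43 D=58] open={R2,R4,R5}
Step 8: cancel R4 -> on_hand[A=24 B=20 C=48 D=60] avail[A=24 B=20 C=43 D=58] open={R2,R5}
Step 9: commit R5 -> on_hand[A=24 B=20 C=43 D=60] avail[A=24 B=20 C=43 D=58] open={R2}
Step 10: reserve R6 C 8 -> on_hand[A=24 B=20 C=43 D=60] avail[A=24 B=20 C=35 D=58] open={R2,R6}
Step 11: reserve R7 A 5 -> on_hand[A=24 B=20 C=43 D=60] avail[A=19 B=20 C=35 D=58] open={R2,R6,R7}
Step 12: reserve R8 C 7 -> on_hand[A=24 B=20 C=43 D=60] avail[A=19 B=20 C=28 D=58] open={R2,R6,R7,R8}
Step 13: commit R7 -> on_hand[A=19 B=20 C=43 D=60] avail[A=19 B=20 C=28 D=58] open={R2,R6,R8}
Open reservations: ['R2', 'R6', 'R8'] -> 3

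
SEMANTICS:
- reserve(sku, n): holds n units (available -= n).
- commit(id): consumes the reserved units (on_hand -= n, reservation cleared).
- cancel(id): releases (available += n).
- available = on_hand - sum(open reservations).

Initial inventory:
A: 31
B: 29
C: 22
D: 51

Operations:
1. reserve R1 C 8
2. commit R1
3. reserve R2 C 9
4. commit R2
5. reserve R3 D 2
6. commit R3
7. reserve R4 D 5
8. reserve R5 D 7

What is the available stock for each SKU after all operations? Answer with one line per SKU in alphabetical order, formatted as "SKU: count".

Step 1: reserve R1 C 8 -> on_hand[A=31 B=29 C=22 D=51] avail[A=31 B=29 C=14 D=51] open={R1}
Step 2: commit R1 -> on_hand[A=31 B=29 C=14 D=51] avail[A=31 B=29 C=14 D=51] open={}
Step 3: reserve R2 C 9 -> on_hand[A=31 B=29 C=14 D=51] avail[A=31 B=29 C=5 D=51] open={R2}
Step 4: commit R2 -> on_hand[A=31 B=29 C=5 D=51] avail[A=31 B=29 C=5 D=51] open={}
Step 5: reserve R3 D 2 -> on_hand[A=31 B=29 C=5 D=51] avail[A=31 B=29 C=5 D=49] open={R3}
Step 6: commit R3 -> on_hand[A=31 B=29 C=5 D=49] avail[A=31 B=29 C=5 D=49] open={}
Step 7: reserve R4 D 5 -> on_hand[A=31 B=29 C=5 D=49] avail[A=31 B=29 C=5 D=44] open={R4}
Step 8: reserve R5 D 7 -> on_hand[A=31 B=29 C=5 D=49] avail[A=31 B=29 C=5 D=37] open={R4,R5}

Answer: A: 31
B: 29
C: 5
D: 37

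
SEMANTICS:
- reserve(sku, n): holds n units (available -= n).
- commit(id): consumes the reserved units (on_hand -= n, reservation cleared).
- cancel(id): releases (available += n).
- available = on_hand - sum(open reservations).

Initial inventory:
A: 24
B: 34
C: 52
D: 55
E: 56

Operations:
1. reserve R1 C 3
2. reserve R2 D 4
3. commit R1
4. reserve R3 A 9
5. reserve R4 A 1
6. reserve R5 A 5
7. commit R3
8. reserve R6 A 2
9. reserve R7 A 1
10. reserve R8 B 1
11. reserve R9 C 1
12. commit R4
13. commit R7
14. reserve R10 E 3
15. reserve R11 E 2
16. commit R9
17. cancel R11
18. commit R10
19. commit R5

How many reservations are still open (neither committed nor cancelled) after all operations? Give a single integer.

Step 1: reserve R1 C 3 -> on_hand[A=24 B=34 C=52 D=55 E=56] avail[A=24 B=34 C=49 D=55 E=56] open={R1}
Step 2: reserve R2 D 4 -> on_hand[A=24 B=34 C=52 D=55 E=56] avail[A=24 B=34 C=49 D=51 E=56] open={R1,R2}
Step 3: commit R1 -> on_hand[A=24 B=34 C=49 D=55 E=56] avail[A=24 B=34 C=49 D=51 E=56] open={R2}
Step 4: reserve R3 A 9 -> on_hand[A=24 B=34 C=49 D=55 E=56] avail[A=15 B=34 C=49 D=51 E=56] open={R2,R3}
Step 5: reserve R4 A 1 -> on_hand[A=24 B=34 C=49 D=55 E=56] avail[A=14 B=34 C=49 D=51 E=56] open={R2,R3,R4}
Step 6: reserve R5 A 5 -> on_hand[A=24 B=34 C=49 D=55 E=56] avail[A=9 B=34 C=49 D=51 E=56] open={R2,R3,R4,R5}
Step 7: commit R3 -> on_hand[A=15 B=34 C=49 D=55 E=56] avail[A=9 B=34 C=49 D=51 E=56] open={R2,R4,R5}
Step 8: reserve R6 A 2 -> on_hand[A=15 B=34 C=49 D=55 E=56] avail[A=7 B=34 C=49 D=51 E=56] open={R2,R4,R5,R6}
Step 9: reserve R7 A 1 -> on_hand[A=15 B=34 C=49 D=55 E=56] avail[A=6 B=34 C=49 D=51 E=56] open={R2,R4,R5,R6,R7}
Step 10: reserve R8 B 1 -> on_hand[A=15 B=34 C=49 D=55 E=56] avail[A=6 B=33 C=49 D=51 E=56] open={R2,R4,R5,R6,R7,R8}
Step 11: reserve R9 C 1 -> on_hand[A=15 B=34 C=49 D=55 E=56] avail[A=6 B=33 C=48 D=51 E=56] open={R2,R4,R5,R6,R7,R8,R9}
Step 12: commit R4 -> on_hand[A=14 B=34 C=49 D=55 E=56] avail[A=6 B=33 C=48 D=51 E=56] open={R2,R5,R6,R7,R8,R9}
Step 13: commit R7 -> on_hand[A=13 B=34 C=49 D=55 E=56] avail[A=6 B=33 C=48 D=51 E=56] open={R2,R5,R6,R8,R9}
Step 14: reserve R10 E 3 -> on_hand[A=13 B=34 C=49 D=55 E=56] avail[A=6 B=33 C=48 D=51 E=53] open={R10,R2,R5,R6,R8,R9}
Step 15: reserve R11 E 2 -> on_hand[A=13 B=34 C=49 D=55 E=56] avail[A=6 B=33 C=48 D=51 E=51] open={R10,R11,R2,R5,R6,R8,R9}
Step 16: commit R9 -> on_hand[A=13 B=34 C=48 D=55 E=56] avail[A=6 B=33 C=48 D=51 E=51] open={R10,R11,R2,R5,R6,R8}
Step 17: cancel R11 -> on_hand[A=13 B=34 C=48 D=55 E=56] avail[A=6 B=33 C=48 D=51 E=53] open={R10,R2,R5,R6,R8}
Step 18: commit R10 -> on_hand[A=13 B=34 C=48 D=55 E=53] avail[A=6 B=33 C=48 D=51 E=53] open={R2,R5,R6,R8}
Step 19: commit R5 -> on_hand[A=8 B=34 C=48 D=55 E=53] avail[A=6 B=33 C=48 D=51 E=53] open={R2,R6,R8}
Open reservations: ['R2', 'R6', 'R8'] -> 3

Answer: 3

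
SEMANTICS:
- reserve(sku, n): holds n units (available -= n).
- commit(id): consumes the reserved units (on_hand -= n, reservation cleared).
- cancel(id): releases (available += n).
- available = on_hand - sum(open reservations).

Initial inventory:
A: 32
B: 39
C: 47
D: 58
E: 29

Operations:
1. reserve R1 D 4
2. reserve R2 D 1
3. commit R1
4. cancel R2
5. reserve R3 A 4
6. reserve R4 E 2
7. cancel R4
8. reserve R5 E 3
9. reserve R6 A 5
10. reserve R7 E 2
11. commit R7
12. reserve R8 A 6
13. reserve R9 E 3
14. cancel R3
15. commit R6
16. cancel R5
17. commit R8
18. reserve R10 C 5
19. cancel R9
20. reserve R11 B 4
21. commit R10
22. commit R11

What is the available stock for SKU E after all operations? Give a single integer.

Answer: 27

Derivation:
Step 1: reserve R1 D 4 -> on_hand[A=32 B=39 C=47 D=58 E=29] avail[A=32 B=39 C=47 D=54 E=29] open={R1}
Step 2: reserve R2 D 1 -> on_hand[A=32 B=39 C=47 D=58 E=29] avail[A=32 B=39 C=47 D=53 E=29] open={R1,R2}
Step 3: commit R1 -> on_hand[A=32 B=39 C=47 D=54 E=29] avail[A=32 B=39 C=47 D=53 E=29] open={R2}
Step 4: cancel R2 -> on_hand[A=32 B=39 C=47 D=54 E=29] avail[A=32 B=39 C=47 D=54 E=29] open={}
Step 5: reserve R3 A 4 -> on_hand[A=32 B=39 C=47 D=54 E=29] avail[A=28 B=39 C=47 D=54 E=29] open={R3}
Step 6: reserve R4 E 2 -> on_hand[A=32 B=39 C=47 D=54 E=29] avail[A=28 B=39 C=47 D=54 E=27] open={R3,R4}
Step 7: cancel R4 -> on_hand[A=32 B=39 C=47 D=54 E=29] avail[A=28 B=39 C=47 D=54 E=29] open={R3}
Step 8: reserve R5 E 3 -> on_hand[A=32 B=39 C=47 D=54 E=29] avail[A=28 B=39 C=47 D=54 E=26] open={R3,R5}
Step 9: reserve R6 A 5 -> on_hand[A=32 B=39 C=47 D=54 E=29] avail[A=23 B=39 C=47 D=54 E=26] open={R3,R5,R6}
Step 10: reserve R7 E 2 -> on_hand[A=32 B=39 C=47 D=54 E=29] avail[A=23 B=39 C=47 D=54 E=24] open={R3,R5,R6,R7}
Step 11: commit R7 -> on_hand[A=32 B=39 C=47 D=54 E=27] avail[A=23 B=39 C=47 D=54 E=24] open={R3,R5,R6}
Step 12: reserve R8 A 6 -> on_hand[A=32 B=39 C=47 D=54 E=27] avail[A=17 B=39 C=47 D=54 E=24] open={R3,R5,R6,R8}
Step 13: reserve R9 E 3 -> on_hand[A=32 B=39 C=47 D=54 E=27] avail[A=17 B=39 C=47 D=54 E=21] open={R3,R5,R6,R8,R9}
Step 14: cancel R3 -> on_hand[A=32 B=39 C=47 D=54 E=27] avail[A=21 B=39 C=47 D=54 E=21] open={R5,R6,R8,R9}
Step 15: commit R6 -> on_hand[A=27 B=39 C=47 D=54 E=27] avail[A=21 B=39 C=47 D=54 E=21] open={R5,R8,R9}
Step 16: cancel R5 -> on_hand[A=27 B=39 C=47 D=54 E=27] avail[A=21 B=39 C=47 D=54 E=24] open={R8,R9}
Step 17: commit R8 -> on_hand[A=21 B=39 C=47 D=54 E=27] avail[A=21 B=39 C=47 D=54 E=24] open={R9}
Step 18: reserve R10 C 5 -> on_hand[A=21 B=39 C=47 D=54 E=27] avail[A=21 B=39 C=42 D=54 E=24] open={R10,R9}
Step 19: cancel R9 -> on_hand[A=21 B=39 C=47 D=54 E=27] avail[A=21 B=39 C=42 D=54 E=27] open={R10}
Step 20: reserve R11 B 4 -> on_hand[A=21 B=39 C=47 D=54 E=27] avail[A=21 B=35 C=42 D=54 E=27] open={R10,R11}
Step 21: commit R10 -> on_hand[A=21 B=39 C=42 D=54 E=27] avail[A=21 B=35 C=42 D=54 E=27] open={R11}
Step 22: commit R11 -> on_hand[A=21 B=35 C=42 D=54 E=27] avail[A=21 B=35 C=42 D=54 E=27] open={}
Final available[E] = 27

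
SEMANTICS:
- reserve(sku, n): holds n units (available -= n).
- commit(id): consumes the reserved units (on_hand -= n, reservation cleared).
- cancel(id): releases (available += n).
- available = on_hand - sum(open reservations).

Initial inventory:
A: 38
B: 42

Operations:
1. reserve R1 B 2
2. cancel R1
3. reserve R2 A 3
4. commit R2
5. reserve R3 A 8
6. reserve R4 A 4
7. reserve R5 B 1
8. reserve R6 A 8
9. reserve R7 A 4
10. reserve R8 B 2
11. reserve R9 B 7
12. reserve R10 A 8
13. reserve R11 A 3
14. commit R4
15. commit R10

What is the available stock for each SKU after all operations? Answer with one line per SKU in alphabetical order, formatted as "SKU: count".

Step 1: reserve R1 B 2 -> on_hand[A=38 B=42] avail[A=38 B=40] open={R1}
Step 2: cancel R1 -> on_hand[A=38 B=42] avail[A=38 B=42] open={}
Step 3: reserve R2 A 3 -> on_hand[A=38 B=42] avail[A=35 B=42] open={R2}
Step 4: commit R2 -> on_hand[A=35 B=42] avail[A=35 B=42] open={}
Step 5: reserve R3 A 8 -> on_hand[A=35 B=42] avail[A=27 B=42] open={R3}
Step 6: reserve R4 A 4 -> on_hand[A=35 B=42] avail[A=23 B=42] open={R3,R4}
Step 7: reserve R5 B 1 -> on_hand[A=35 B=42] avail[A=23 B=41] open={R3,R4,R5}
Step 8: reserve R6 A 8 -> on_hand[A=35 B=42] avail[A=15 B=41] open={R3,R4,R5,R6}
Step 9: reserve R7 A 4 -> on_hand[A=35 B=42] avail[A=11 B=41] open={R3,R4,R5,R6,R7}
Step 10: reserve R8 B 2 -> on_hand[A=35 B=42] avail[A=11 B=39] open={R3,R4,R5,R6,R7,R8}
Step 11: reserve R9 B 7 -> on_hand[A=35 B=42] avail[A=11 B=32] open={R3,R4,R5,R6,R7,R8,R9}
Step 12: reserve R10 A 8 -> on_hand[A=35 B=42] avail[A=3 B=32] open={R10,R3,R4,R5,R6,R7,R8,R9}
Step 13: reserve R11 A 3 -> on_hand[A=35 B=42] avail[A=0 B=32] open={R10,R11,R3,R4,R5,R6,R7,R8,R9}
Step 14: commit R4 -> on_hand[A=31 B=42] avail[A=0 B=32] open={R10,R11,R3,R5,R6,R7,R8,R9}
Step 15: commit R10 -> on_hand[A=23 B=42] avail[A=0 B=32] open={R11,R3,R5,R6,R7,R8,R9}

Answer: A: 0
B: 32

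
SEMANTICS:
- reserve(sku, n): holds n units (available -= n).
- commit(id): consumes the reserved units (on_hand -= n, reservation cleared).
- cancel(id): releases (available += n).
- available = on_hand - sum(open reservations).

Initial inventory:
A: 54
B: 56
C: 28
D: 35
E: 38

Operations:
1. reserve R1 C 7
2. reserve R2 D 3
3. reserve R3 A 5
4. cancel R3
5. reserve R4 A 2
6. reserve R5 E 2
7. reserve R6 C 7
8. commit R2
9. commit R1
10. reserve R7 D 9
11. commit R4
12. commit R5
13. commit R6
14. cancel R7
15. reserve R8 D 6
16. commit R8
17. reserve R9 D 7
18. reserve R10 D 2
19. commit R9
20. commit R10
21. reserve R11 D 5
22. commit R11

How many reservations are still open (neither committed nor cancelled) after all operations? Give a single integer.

Answer: 0

Derivation:
Step 1: reserve R1 C 7 -> on_hand[A=54 B=56 C=28 D=35 E=38] avail[A=54 B=56 C=21 D=35 E=38] open={R1}
Step 2: reserve R2 D 3 -> on_hand[A=54 B=56 C=28 D=35 E=38] avail[A=54 B=56 C=21 D=32 E=38] open={R1,R2}
Step 3: reserve R3 A 5 -> on_hand[A=54 B=56 C=28 D=35 E=38] avail[A=49 B=56 C=21 D=32 E=38] open={R1,R2,R3}
Step 4: cancel R3 -> on_hand[A=54 B=56 C=28 D=35 E=38] avail[A=54 B=56 C=21 D=32 E=38] open={R1,R2}
Step 5: reserve R4 A 2 -> on_hand[A=54 B=56 C=28 D=35 E=38] avail[A=52 B=56 C=21 D=32 E=38] open={R1,R2,R4}
Step 6: reserve R5 E 2 -> on_hand[A=54 B=56 C=28 D=35 E=38] avail[A=52 B=56 C=21 D=32 E=36] open={R1,R2,R4,R5}
Step 7: reserve R6 C 7 -> on_hand[A=54 B=56 C=28 D=35 E=38] avail[A=52 B=56 C=14 D=32 E=36] open={R1,R2,R4,R5,R6}
Step 8: commit R2 -> on_hand[A=54 B=56 C=28 D=32 E=38] avail[A=52 B=56 C=14 D=32 E=36] open={R1,R4,R5,R6}
Step 9: commit R1 -> on_hand[A=54 B=56 C=21 D=32 E=38] avail[A=52 B=56 C=14 D=32 E=36] open={R4,R5,R6}
Step 10: reserve R7 D 9 -> on_hand[A=54 B=56 C=21 D=32 E=38] avail[A=52 B=56 C=14 D=23 E=36] open={R4,R5,R6,R7}
Step 11: commit R4 -> on_hand[A=52 B=56 C=21 D=32 E=38] avail[A=52 B=56 C=14 D=23 E=36] open={R5,R6,R7}
Step 12: commit R5 -> on_hand[A=52 B=56 C=21 D=32 E=36] avail[A=52 B=56 C=14 D=23 E=36] open={R6,R7}
Step 13: commit R6 -> on_hand[A=52 B=56 C=14 D=32 E=36] avail[A=52 B=56 C=14 D=23 E=36] open={R7}
Step 14: cancel R7 -> on_hand[A=52 B=56 C=14 D=32 E=36] avail[A=52 B=56 C=14 D=32 E=36] open={}
Step 15: reserve R8 D 6 -> on_hand[A=52 B=56 C=14 D=32 E=36] avail[A=52 B=56 C=14 D=26 E=36] open={R8}
Step 16: commit R8 -> on_hand[A=52 B=56 C=14 D=26 E=36] avail[A=52 B=56 C=14 D=26 E=36] open={}
Step 17: reserve R9 D 7 -> on_hand[A=52 B=56 C=14 D=26 E=36] avail[A=52 B=56 C=14 D=19 E=36] open={R9}
Step 18: reserve R10 D 2 -> on_hand[A=52 B=56 C=14 D=26 E=36] avail[A=52 B=56 C=14 D=17 E=36] open={R10,R9}
Step 19: commit R9 -> on_hand[A=52 B=56 C=14 D=19 E=36] avail[A=52 B=56 C=14 D=17 E=36] open={R10}
Step 20: commit R10 -> on_hand[A=52 B=56 C=14 D=17 E=36] avail[A=52 B=56 C=14 D=17 E=36] open={}
Step 21: reserve R11 D 5 -> on_hand[A=52 B=56 C=14 D=17 E=36] avail[A=52 B=56 C=14 D=12 E=36] open={R11}
Step 22: commit R11 -> on_hand[A=52 B=56 C=14 D=12 E=36] avail[A=52 B=56 C=14 D=12 E=36] open={}
Open reservations: [] -> 0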